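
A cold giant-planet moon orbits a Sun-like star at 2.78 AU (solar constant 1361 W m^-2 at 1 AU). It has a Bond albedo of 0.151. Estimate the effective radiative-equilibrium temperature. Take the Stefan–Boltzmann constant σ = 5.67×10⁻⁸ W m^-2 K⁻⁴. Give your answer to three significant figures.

160 K

By the inverse-square law, S = 1361/2.78² = 176.1 W m^-2.
Averaging over the sphere, the absorbed flux is S(1−α)/4 = 37.38 W m^-2.
Set σT⁴ = 37.38 → T = (37.38/σ)^(1/4) = 160.2 K.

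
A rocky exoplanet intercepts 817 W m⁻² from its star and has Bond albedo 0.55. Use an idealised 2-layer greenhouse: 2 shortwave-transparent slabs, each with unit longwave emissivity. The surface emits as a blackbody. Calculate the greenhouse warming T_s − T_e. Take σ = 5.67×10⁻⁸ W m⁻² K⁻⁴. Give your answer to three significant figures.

63.4 kelvin

OLR = S(1−α)/4 = 91.91 W m⁻²; the top layer radiates at T_e = 200.7 K.
Surface: T_s = (3)^¼·T_e = 264.1 K.
Warming: T_s − T_e = 63.42 K.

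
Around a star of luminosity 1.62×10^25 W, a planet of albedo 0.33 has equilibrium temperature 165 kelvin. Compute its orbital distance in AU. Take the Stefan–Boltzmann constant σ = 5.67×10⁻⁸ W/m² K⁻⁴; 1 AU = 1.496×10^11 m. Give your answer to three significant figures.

Required flux: S = 4σT⁴/(1−α) = 250.9 W/m².
Then d = [L/(4πS)]^(1/2) = 7.168×10^10 m, i.e. 0.4791 AU.

0.479 AU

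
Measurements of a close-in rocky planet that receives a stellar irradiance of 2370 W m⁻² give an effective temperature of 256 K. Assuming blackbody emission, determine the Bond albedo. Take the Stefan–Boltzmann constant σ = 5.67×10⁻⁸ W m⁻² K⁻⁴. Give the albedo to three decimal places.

0.589

From σT⁴ = S(1−α)/4 we invert for α: 1−α = 4σT⁴/S.
4σT⁴ = 4·5.67×10⁻⁸·(256)⁴ = 974.1 W m⁻².
Hence α = 1 − 974.1/2370 = 0.5890.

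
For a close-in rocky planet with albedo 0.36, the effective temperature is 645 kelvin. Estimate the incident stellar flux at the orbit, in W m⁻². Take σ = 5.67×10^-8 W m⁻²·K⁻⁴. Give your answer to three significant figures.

From S(1−α)/4 = σT⁴: S = 4σT⁴/(1−α).
The emitted flux is σT⁴ = 9813 W m⁻².
S = 4·9813/0.64 = 61330 W m⁻².

61300 W m⁻²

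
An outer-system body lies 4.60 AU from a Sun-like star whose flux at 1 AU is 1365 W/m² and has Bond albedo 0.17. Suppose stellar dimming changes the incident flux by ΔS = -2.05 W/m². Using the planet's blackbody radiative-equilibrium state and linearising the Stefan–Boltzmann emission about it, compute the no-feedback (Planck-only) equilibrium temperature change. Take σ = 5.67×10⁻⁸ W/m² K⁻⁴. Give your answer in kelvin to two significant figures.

-0.98 kelvin

By the inverse-square law, S = 1365/4.60² = 64.51 W/m².
The baseline emission temperature is T_e = 124.0 K.
ΔF = Δ[S(1−α)]/4 = (1−0.17)·-2.05/4 = -0.4254 W/m².
The Planck feedback parameter is 4σT_e³ = 0.4319 W/m²/K.
ΔT₀ = ΔF/λ_P = -0.4254/0.4319 = -0.985 K.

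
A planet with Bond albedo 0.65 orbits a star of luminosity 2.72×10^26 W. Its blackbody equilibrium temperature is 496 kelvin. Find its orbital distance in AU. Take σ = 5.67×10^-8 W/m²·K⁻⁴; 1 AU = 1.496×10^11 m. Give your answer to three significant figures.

0.157 AU

The flux needed for this T is 4σT⁴/(1−0.65) = 39220 W/m².
S = L/(4πd²) → d = √(L/4πS) = √(2.72×10^26/(4π·39220)) = 2.349×10^10 m = 0.1570 AU.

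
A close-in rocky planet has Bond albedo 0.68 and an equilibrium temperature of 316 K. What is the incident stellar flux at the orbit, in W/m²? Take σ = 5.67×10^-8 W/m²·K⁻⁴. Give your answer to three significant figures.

7070 W/m²

Invert the energy balance for S: S = 4σT⁴/(1−α).
σT⁴ = 5.67×10⁻⁸·(316)⁴ = 565.4 W/m².
S = 4·565.4/0.32 = 7067 W/m².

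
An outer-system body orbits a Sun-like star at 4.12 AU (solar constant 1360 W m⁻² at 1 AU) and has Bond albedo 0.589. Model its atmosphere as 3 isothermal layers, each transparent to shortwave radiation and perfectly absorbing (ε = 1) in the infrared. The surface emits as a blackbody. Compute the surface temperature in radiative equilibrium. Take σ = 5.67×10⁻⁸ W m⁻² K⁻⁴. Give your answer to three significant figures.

155 kelvin

Irradiance scales as 1/d², so S = 1360 W m⁻² × (1/4.12)² = 80.12 W m⁻².
The effective emission temperature is T_e = [S(1−α)/(4σ)]^¼ = 109.8 K.
Layer-by-layer balance gives σT_s⁴ = (N+1)σT_e⁴, so T_s = 4^¼·109.8 = 155.2 K.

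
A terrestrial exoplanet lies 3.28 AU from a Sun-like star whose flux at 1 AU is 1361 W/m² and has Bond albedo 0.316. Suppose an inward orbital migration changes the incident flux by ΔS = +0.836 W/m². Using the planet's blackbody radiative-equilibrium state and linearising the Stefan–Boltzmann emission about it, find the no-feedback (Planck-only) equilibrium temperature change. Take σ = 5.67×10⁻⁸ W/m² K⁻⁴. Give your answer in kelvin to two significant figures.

By the inverse-square law, S = 1361/3.28² = 126.5 W/m².
Reference equilibrium: T_e = [S(1−α)/(4σ)]^(1/4) = 139.8 K.
ΔF = Δ[S(1−α)]/4 = (1−0.316)·+0.836/4 = 0.1430 W/m².
Planck response: λ_P = 4σT_e³ = 4·5.67×10⁻⁸·(139.8)³ = 0.6191 W/m²/K.
So ΔT₀ = 0.1430/0.6191 = 0.231 K.

0.23 K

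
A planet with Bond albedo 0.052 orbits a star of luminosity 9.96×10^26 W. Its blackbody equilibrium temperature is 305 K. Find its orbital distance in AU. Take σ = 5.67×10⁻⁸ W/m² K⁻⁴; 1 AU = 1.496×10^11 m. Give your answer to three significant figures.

Energy balance gives S = 4σT⁴/(1−α) = 2070 W/m².
Then d = [L/(4πS)]^(1/2) = 1.957×10^11 m, i.e. 1.308 AU.

1.31 AU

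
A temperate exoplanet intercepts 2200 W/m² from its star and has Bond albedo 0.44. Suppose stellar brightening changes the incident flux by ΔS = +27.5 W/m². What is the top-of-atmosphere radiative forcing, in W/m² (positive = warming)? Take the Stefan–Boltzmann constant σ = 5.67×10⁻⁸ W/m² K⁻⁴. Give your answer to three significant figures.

TOA radiative forcing: ΔF = (1−α)ΔS/4 = 0.56·(+27.5)/4 = 3.850 W/m².

3.85 W/m²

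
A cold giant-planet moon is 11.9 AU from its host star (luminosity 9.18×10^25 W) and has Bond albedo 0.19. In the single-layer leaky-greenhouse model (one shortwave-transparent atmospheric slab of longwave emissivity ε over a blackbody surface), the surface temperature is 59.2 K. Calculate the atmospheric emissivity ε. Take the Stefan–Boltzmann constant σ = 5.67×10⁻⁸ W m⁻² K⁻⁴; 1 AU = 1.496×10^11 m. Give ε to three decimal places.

0.660

Orbital distance: d = 11.9 AU = 1.780×10^12 m.
Spreading L over a sphere of radius d: S = 9.18×10^25/(4π·1.78×10^12²) = 2.305 W m⁻².
First, T_e = [2.305·(1−0.19)/(4σ)]^(1/4) = 53.56 K.
T_s⁴ = T_e⁴·2/(2−ε) → ε = 2 − 2(T_e/T_s)⁴ = 2 − 2·(53.56/59.2)⁴ = 0.6595.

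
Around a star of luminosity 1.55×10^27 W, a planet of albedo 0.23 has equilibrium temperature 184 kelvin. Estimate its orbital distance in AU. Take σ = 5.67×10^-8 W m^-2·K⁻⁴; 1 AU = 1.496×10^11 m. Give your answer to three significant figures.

4.04 AU

The flux needed for this T is 4σT⁴/(1−0.23) = 337.6 W m^-2.
From L = 4πd²S, d = √(1.55×10^27/(4π·337.6)) = 6.044×10^11 m = 4.040 AU.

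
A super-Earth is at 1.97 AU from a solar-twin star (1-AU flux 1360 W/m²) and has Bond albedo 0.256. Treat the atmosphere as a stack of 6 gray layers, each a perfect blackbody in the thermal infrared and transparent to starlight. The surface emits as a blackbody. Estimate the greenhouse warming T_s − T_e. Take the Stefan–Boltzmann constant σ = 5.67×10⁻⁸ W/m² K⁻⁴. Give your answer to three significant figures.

Irradiance scales as 1/d², so S = 1360 W/m² × (1/1.97)² = 350.4 W/m².
The effective emission temperature is T_e = [S(1−α)/(4σ)]^¼ = 184.1 K.
T_s = (N+1)^(1/4)·T_e = 299.5 K.
Warming: T_s − T_e = 115.4 K.

115 K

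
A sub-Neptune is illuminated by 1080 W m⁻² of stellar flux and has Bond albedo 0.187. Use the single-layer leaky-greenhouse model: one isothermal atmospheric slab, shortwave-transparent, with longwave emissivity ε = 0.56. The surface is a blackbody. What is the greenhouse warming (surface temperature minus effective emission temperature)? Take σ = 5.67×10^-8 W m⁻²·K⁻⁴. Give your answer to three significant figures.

Effective emission temperature (TOA balance): σT_e⁴ = S(1−α)/4 = 219.5 W m⁻² → T_e = 249.4 K.
The surface balance (absorbed SW + ε·downward IR = σT_s⁴) with T_a⁴ = T_s⁴/2 reduces to T_s = T_e·[2/(2−ε)]^¼ = 270.8 K.
Greenhouse warming: T_s − T_e = 21.35 K.

21.4 K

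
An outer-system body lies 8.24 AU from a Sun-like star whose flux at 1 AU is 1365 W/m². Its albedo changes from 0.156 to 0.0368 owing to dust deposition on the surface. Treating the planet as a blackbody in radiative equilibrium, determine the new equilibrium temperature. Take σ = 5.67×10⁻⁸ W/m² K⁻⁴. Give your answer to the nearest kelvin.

96 K

Flux at the orbit: S = 1365/(8.24)² = 20.10 W/m².
T₂ = [S(1−α₂)/(4σ)]^(1/4) = [20.10·0.963/(4σ)]^(1/4) = 96.13 K.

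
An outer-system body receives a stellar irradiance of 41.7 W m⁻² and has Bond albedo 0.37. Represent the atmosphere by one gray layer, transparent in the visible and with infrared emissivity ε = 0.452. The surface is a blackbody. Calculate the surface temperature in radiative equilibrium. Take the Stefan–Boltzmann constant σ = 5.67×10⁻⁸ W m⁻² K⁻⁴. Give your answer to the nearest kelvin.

111 K

At the top of the atmosphere, σT_e⁴ = S(1−α)/4 = 6.568 W m⁻², giving T_e = 103.7 K.
Surface balance with a leaky layer gives σT_s⁴ = σT_e⁴·2/(2−ε), so T_s = T_e·[2/(2−0.452)]^(1/4) = 110.6 K.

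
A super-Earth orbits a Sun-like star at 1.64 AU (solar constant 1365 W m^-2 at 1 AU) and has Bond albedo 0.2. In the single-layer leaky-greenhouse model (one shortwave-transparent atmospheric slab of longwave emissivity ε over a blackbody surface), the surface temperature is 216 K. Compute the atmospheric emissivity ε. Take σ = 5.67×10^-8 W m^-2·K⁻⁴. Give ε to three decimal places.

0.355

By the inverse-square law, S = 1365/1.64² = 507.5 W m^-2.
First, T_e = [507.5·(1−0.2)/(4σ)]^(1/4) = 205.7 K.
T_s⁴ = T_e⁴·2/(2−ε) → ε = 2 − 2(T_e/T_s)⁴ = 2 − 2·(205.7/216)⁴ = 0.3552.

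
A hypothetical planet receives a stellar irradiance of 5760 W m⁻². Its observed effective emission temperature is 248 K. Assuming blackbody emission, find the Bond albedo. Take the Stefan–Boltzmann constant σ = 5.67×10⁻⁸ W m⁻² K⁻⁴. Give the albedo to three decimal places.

0.851

Rearranging the radiative balance, α = 1 − 4σT⁴/S.
σT⁴ = 214.5 W m⁻², so 4σT⁴ = 857.9 W m⁻².
1−α = 857.9/5760 = 0.1489, so α = 0.8511.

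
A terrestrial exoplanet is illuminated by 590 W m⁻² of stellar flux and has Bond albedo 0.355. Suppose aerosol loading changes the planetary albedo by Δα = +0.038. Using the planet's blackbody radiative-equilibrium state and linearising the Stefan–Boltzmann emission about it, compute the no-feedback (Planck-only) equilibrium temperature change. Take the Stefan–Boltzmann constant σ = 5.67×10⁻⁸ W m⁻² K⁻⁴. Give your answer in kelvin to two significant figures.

Reference equilibrium: T_e = [S(1−α)/(4σ)]^(1/4) = 202.4 K.
ΔF = −(S/4)Δα = −(590.0/4)×(+0.038) = -5.605 W m⁻².
Linearising σT⁴ gives d(σT⁴)/dT = 4σT_e³ = 1.880 W m⁻² per K.
ΔT₀ = ΔF/λ_P = -5.605/1.880 = -2.98 K.

-3.0 kelvin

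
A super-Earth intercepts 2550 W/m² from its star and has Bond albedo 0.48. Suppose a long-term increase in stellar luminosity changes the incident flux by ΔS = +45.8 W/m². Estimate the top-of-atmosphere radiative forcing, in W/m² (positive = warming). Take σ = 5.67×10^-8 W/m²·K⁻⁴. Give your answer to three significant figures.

5.95 W/m²

ΔF = Δ[S(1−α)]/4 = (1−0.48)·+45.8/4 = 5.954 W/m².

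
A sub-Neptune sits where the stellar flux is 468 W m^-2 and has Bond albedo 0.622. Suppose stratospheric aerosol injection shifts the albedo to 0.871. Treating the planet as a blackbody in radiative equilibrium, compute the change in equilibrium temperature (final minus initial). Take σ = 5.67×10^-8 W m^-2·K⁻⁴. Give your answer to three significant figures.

-39.4 K

With α = 0.622, T₁ = 167.1 K.
With α = 0.871, T₂ = 127.7 K.
Change: 127.7 − 167.1 = -39.39 K.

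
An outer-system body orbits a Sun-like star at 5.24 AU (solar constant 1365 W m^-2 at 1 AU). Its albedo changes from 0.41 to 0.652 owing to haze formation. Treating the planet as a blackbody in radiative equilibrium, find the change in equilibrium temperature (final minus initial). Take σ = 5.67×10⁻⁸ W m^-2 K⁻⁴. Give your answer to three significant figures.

Flux at the orbit: S = 1365/(5.24)² = 49.71 W m^-2.
With α = 0.41, T₁ = 106.6 K.
With α = 0.652, T₂ = 93.45 K.
ΔT = T₂ − T₁ = -13.19 K.

-13.2 kelvin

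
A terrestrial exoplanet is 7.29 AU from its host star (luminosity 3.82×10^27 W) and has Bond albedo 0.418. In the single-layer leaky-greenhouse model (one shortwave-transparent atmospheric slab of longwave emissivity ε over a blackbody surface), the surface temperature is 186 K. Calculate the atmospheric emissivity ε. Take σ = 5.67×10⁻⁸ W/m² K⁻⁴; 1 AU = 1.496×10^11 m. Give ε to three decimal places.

Orbital distance: d = 7.29 AU = 1.091×10^12 m.
Flux at the orbit: S = L/(4πd²) = 3.82×10^27/(4π·(1.09×10^12)²) = 255.6 W/m².
First, T_e = [255.6·(1−0.418)/(4σ)]^(1/4) = 160.0 K.
T_s⁴ = T_e⁴·2/(2−ε) → ε = 2 − 2(T_e/T_s)⁴ = 2 − 2·(160.0/186)⁴ = 0.9040.

0.904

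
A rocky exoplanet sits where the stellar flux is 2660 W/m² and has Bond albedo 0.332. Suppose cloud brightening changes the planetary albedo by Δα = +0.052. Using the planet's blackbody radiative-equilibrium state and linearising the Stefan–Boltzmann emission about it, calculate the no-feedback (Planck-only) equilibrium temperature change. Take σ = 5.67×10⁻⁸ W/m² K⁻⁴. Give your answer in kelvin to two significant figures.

-5.8 K

Reference equilibrium: T_e = [S(1−α)/(4σ)]^(1/4) = 297.5 K.
ΔF = −(S/4)Δα = −(2660/4)×(+0.052) = -34.58 W/m².
The Planck feedback parameter is 4σT_e³ = 5.972 W/m²/K.
Hence the no-feedback warming is ΔF/(4σT_e³) = -5.79 K.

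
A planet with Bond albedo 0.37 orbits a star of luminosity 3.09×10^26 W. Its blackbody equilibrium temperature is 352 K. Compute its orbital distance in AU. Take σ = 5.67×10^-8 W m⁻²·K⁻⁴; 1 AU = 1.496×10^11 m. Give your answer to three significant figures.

Energy balance gives S = 4σT⁴/(1−α) = 5527 W m⁻².
From L = 4πd²S, d = √(3.09×10^26/(4π·5527)) = 6.670×10^10 m = 0.4459 AU.

0.446 AU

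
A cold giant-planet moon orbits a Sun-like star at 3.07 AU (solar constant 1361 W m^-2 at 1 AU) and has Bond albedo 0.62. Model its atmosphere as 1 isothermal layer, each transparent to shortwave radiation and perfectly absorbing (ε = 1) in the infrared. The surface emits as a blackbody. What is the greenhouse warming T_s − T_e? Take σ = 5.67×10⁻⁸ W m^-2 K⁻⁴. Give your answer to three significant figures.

23.6 K

Flux at the orbit: S = 1361/(3.07)² = 144.4 W m^-2.
OLR = S(1−α)/4 = 13.72 W m^-2; the top layer radiates at T_e = 124.7 K.
Surface: T_s = (2)^¼·T_e = 148.3 K.
Warming: T_s − T_e = 23.60 K.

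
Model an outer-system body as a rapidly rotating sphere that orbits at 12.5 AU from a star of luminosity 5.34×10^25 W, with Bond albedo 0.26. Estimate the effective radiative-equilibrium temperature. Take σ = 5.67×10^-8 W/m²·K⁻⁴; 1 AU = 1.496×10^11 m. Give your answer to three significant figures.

d = 12.5 × 1.496×10^11 m = 1.870×10^12 m.
S = L/(4πd²) = 1.215 W/m².
Averaging over the sphere, the absorbed flux is S(1−α)/4 = 0.2248 W/m².
Balancing against σT⁴: T = (0.2248/5.67×10⁻⁸)^(1/4) = 44.62 K.

44.6 kelvin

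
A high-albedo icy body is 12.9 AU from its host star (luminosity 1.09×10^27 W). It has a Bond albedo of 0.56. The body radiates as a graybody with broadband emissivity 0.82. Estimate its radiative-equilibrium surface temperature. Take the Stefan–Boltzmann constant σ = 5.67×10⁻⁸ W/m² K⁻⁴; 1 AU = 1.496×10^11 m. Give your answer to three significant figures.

86.2 kelvin

d = 12.9 × 1.496×10^11 m = 1.930×10^12 m.
Spreading L over a sphere of radius d: S = 1.09×10^27/(4π·1.93×10^12²) = 23.29 W/m².
Absorbed flux (global mean): S(1−α)/4 = 23.29·0.44/4 = 2.562 W/m².
Radiative balance εσT⁴ = 2.562 gives T = [2.562/(0.82·σ)]^(1/4) = 86.16 K.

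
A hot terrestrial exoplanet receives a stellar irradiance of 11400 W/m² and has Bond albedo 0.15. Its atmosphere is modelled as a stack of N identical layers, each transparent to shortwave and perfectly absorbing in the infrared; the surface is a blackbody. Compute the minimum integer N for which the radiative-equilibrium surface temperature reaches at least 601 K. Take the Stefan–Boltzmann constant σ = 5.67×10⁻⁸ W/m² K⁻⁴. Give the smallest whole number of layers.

OLR = S(1−α)/4 = 2422 W/m²; the top layer radiates at T_e = 454.6 K.
T_s = (N+1)^(1/4)·T_e ≥ 601 K requires N+1 ≥ (T_s/T_e)⁴ = (601/454.6)⁴ = 3.054.
The minimum whole number is N = 3.

3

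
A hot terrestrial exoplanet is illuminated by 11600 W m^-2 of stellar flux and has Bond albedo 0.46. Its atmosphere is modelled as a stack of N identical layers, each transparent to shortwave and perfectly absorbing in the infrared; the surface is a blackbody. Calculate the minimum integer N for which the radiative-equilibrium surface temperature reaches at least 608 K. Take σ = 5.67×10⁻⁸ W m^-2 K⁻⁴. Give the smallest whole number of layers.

The effective emission temperature is T_e = [S(1−α)/(4σ)]^¼ = 407.7 K.
Since T_s⁴ = (N+1)T_e⁴, we need N ≥ (T_s/T_e)⁴ − 1 = 3.948.
The minimum whole number is N = 4.

4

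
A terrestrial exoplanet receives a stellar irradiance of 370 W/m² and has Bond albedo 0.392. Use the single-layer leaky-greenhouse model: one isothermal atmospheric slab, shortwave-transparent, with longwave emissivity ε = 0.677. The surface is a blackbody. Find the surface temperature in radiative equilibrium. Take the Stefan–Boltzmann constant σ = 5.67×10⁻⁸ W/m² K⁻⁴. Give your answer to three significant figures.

Effective emission temperature (TOA balance): σT_e⁴ = S(1−α)/4 = 56.24 W/m² → T_e = 177.5 K.
Surface balance with a leaky layer gives σT_s⁴ = σT_e⁴·2/(2−ε), so T_s = T_e·[2/(2−0.677)]^(1/4) = 196.8 K.

197 kelvin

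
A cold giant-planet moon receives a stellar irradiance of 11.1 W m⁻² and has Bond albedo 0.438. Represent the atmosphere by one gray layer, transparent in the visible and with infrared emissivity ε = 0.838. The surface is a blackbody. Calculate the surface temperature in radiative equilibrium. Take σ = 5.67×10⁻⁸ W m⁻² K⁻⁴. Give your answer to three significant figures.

Effective emission temperature (TOA balance): σT_e⁴ = S(1−α)/4 = 1.560 W m⁻² → T_e = 72.42 K.
For a single slab of emissivity ε, T_s⁴ = 2T_e⁴/(2−ε); thus T_s = 72.42·(1.721)^(1/4) = 82.95 K.

82.9 kelvin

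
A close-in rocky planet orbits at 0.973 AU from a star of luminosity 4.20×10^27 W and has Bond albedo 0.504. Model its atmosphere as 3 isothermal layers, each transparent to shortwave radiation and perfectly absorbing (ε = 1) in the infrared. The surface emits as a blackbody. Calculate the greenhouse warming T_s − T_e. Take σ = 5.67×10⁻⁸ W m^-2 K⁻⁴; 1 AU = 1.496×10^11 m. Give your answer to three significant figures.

179 K

Orbital distance: d = 0.973 AU = 1.456×10^11 m.
S = L/(4πd²) = 15770 W m^-2.
Top-of-atmosphere balance: σT_e⁴ = S(1−α)/4 = 1956 W m^-2 → T_e = 431.0 K.
Surface: T_s = (4)^¼·T_e = 609.5 K.
So the greenhouse effect raises the surface by 609.5 − 431.0 = 178.5 K.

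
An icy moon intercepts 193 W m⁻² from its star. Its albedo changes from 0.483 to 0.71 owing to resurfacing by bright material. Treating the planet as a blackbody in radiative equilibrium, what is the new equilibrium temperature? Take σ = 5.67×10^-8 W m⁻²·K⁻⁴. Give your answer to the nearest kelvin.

With the new albedo, S(1−α₂)/4 = 13.99 W m⁻², so T₂ = 125.3 K.

125 K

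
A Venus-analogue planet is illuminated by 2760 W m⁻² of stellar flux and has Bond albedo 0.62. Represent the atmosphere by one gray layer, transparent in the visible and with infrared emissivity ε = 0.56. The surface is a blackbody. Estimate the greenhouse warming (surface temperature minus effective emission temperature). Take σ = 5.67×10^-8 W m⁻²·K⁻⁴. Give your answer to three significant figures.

22.3 kelvin

The planet radiates to space at T_e = [S(1−α)/(4σ)]^(1/4) = 260.8 K.
Surface balance with a leaky layer gives σT_s⁴ = σT_e⁴·2/(2−ε), so T_s = T_e·[2/(2−0.56)]^(1/4) = 283.1 K.
Greenhouse warming: T_s − T_e = 22.32 K.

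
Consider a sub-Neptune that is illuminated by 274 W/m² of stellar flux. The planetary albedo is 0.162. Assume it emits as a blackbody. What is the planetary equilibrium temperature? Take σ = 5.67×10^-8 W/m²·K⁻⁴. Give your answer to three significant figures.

178 K

Absorbed flux (global mean): S(1−α)/4 = 274.0·0.838/4 = 57.40 W/m².
Set σT⁴ = 57.40 → T = (57.40/σ)^(1/4) = 178.4 K.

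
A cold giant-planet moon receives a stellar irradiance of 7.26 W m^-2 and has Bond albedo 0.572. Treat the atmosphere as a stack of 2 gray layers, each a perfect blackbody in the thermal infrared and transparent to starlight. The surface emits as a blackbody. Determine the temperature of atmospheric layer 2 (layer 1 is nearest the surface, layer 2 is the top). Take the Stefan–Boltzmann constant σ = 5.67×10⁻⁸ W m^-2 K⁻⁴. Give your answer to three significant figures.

OLR = S(1−α)/4 = 0.7768 W m^-2; the top layer radiates at T_e = 60.84 K.
Each opaque layer satisfies 2T_j⁴ = T_{j−1}⁴ + T_{j+1}⁴, giving T_k⁴ = (N+1−k)T_e⁴.
T_2 = (1)^(1/4)·60.84 = 60.84 K.

60.8 kelvin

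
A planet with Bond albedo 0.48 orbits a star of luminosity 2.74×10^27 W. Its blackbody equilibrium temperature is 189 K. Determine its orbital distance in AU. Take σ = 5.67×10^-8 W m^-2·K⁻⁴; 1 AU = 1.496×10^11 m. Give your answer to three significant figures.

4.18 AU

The flux needed for this T is 4σT⁴/(1−0.48) = 556.5 W m^-2.
Then d = [L/(4πS)]^(1/2) = 6.259×10^11 m, i.e. 4.184 AU.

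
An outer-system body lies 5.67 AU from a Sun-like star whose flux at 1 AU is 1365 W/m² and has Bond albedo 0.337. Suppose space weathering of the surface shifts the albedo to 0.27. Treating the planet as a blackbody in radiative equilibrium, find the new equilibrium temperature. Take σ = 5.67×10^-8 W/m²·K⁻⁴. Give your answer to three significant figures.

108 K

Irradiance scales as 1/d², so S = 1365 W/m² × (1/5.67)² = 42.46 W/m².
New equilibrium: T₂ = [(1−0.27)·42.46/(4σ)]^(1/4) = 108.1 K.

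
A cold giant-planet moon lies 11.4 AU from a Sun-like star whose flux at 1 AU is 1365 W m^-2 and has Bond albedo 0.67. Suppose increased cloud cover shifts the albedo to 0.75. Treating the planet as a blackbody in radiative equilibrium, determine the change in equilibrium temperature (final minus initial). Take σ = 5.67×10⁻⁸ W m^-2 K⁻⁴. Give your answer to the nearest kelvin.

By the inverse-square law, S = 1365/11.4² = 10.50 W m^-2.
Before: T₁ = [10.50·0.33/(4σ)]^(1/4) = 62.52 K.
With α = 0.75, T₂ = 58.33 K.
Change: 58.33 − 62.52 = -4.192 K.

-4 K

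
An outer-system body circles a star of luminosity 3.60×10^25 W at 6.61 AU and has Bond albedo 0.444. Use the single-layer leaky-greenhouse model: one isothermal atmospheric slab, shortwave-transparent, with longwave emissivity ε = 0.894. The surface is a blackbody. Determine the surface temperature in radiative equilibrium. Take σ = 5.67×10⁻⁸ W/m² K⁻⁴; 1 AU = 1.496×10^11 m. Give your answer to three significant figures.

Orbital distance: d = 6.61 AU = 9.889×10^11 m.
Spreading L over a sphere of radius d: S = 3.60×10^25/(4π·9.89×10^11²) = 2.930 W/m².
Effective emission temperature (TOA balance): σT_e⁴ = S(1−α)/4 = 0.4072 W/m² → T_e = 51.77 K.
For a single slab of emissivity ε, T_s⁴ = 2T_e⁴/(2−ε); thus T_s = 51.77·(1.808)^(1/4) = 60.03 K.

60.0 kelvin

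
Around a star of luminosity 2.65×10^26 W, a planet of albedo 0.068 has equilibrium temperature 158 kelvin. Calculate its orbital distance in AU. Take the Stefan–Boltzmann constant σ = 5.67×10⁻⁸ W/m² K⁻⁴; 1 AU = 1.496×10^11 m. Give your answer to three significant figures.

Energy balance gives S = 4σT⁴/(1−α) = 151.7 W/m².
From L = 4πd²S, d = √(2.65×10^26/(4π·151.7)) = 3.729×10^11 m = 2.493 AU.

2.49 AU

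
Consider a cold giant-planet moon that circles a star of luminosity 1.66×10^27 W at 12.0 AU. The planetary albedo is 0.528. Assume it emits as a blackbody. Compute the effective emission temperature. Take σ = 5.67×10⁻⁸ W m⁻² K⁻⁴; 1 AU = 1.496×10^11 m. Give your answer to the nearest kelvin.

96 kelvin

Orbital distance: d = 12.0 AU = 1.795×10^12 m.
Flux at the orbit: S = L/(4πd²) = 1.66×10^27/(4π·(1.80×10^12)²) = 40.99 W m⁻².
Averaging over the sphere, the absorbed flux is S(1−α)/4 = 4.837 W m⁻².
Set σT⁴ = 4.837 → T = (4.837/σ)^(1/4) = 96.10 K.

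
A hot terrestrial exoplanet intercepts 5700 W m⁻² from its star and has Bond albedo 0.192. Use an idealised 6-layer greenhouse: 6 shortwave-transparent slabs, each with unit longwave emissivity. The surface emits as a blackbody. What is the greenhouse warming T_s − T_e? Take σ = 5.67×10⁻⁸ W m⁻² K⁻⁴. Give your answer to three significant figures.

Top-of-atmosphere balance: σT_e⁴ = S(1−α)/4 = 1151 W m⁻² → T_e = 377.5 K.
T_s = (N+1)^(1/4)·T_e = 614.0 K.
Warming: T_s − T_e = 236.5 K.

237 K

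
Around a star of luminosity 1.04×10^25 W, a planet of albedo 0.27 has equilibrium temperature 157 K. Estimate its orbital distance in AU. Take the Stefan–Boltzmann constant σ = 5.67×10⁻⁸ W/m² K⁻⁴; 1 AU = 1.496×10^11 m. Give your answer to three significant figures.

0.443 AU

Energy balance gives S = 4σT⁴/(1−α) = 188.8 W/m².
S = L/(4πd²) → d = √(L/4πS) = √(1.04×10^25/(4π·188.8)) = 6.621×10^10 m = 0.4426 AU.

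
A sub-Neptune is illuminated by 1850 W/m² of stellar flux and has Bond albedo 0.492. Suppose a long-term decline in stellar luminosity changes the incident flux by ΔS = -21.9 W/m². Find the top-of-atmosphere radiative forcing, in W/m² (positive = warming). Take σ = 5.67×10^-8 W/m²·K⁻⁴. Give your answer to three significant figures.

-2.78 W/m²

ΔF = Δ[S(1−α)]/4 = (1−0.492)·-21.9/4 = -2.781 W/m².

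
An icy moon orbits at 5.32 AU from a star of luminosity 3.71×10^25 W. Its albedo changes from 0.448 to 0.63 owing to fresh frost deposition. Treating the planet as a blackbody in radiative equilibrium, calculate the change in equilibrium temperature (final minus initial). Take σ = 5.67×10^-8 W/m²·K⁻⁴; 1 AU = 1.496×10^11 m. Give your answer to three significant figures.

-5.52 K

Orbital distance: d = 5.32 AU = 7.959×10^11 m.
S = L/(4πd²) = 4.661 W/m².
With α = 0.448, T₁ = 58.04 K.
After:  T₂ = [4.661·0.37/(4σ)]^(1/4) = 52.51 K.
ΔT = T₂ − T₁ = -5.523 K.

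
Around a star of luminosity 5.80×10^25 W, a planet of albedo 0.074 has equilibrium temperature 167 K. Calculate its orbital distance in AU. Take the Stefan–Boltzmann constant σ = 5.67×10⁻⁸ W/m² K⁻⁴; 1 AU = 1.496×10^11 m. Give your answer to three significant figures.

The flux needed for this T is 4σT⁴/(1−0.074) = 190.5 W/m².
From L = 4πd²S, d = √(5.80×10^25/(4π·190.5)) = 1.557×10^11 m = 1.040 AU.

1.04 AU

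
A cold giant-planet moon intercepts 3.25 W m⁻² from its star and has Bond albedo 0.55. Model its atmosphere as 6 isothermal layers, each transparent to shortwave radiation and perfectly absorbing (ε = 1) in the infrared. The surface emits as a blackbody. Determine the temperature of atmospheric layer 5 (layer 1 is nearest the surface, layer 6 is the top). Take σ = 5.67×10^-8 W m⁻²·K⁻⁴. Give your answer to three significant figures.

Top-of-atmosphere balance: σT_e⁴ = S(1−α)/4 = 0.3656 W m⁻² → T_e = 50.39 K.
The net upward flux σT_e⁴ is constant between every pair of levels, so T_k⁴ = (N+1−k)T_e⁴.
T_5 = (2)^(1/4)·50.39 = 59.93 K.

59.9 kelvin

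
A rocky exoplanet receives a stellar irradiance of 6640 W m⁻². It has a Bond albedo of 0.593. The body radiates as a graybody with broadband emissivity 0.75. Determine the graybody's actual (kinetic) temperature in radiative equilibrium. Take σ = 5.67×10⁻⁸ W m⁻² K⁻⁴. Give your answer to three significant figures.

355 kelvin

Averaging over the sphere, the absorbed flux is S(1−α)/4 = 675.6 W m⁻².
Radiative balance εσT⁴ = 675.6 gives T = [675.6/(0.75·σ)]^(1/4) = 355.0 K.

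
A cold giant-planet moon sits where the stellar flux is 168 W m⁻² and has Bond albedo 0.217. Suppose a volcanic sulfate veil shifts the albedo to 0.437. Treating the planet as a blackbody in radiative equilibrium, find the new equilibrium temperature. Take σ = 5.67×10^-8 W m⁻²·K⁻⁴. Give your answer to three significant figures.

143 K

With the new albedo, S(1−α₂)/4 = 23.65 W m⁻², so T₂ = 142.9 K.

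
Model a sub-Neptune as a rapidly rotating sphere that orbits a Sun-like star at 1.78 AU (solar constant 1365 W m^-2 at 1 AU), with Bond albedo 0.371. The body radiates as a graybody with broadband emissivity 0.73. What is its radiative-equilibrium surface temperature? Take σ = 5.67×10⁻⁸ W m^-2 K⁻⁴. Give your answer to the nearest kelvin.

By the inverse-square law, S = 1365/1.78² = 430.8 W m^-2.
The planet absorbs (1−α)S over its disc πR² and re-emits over 4πR², so the mean absorbed flux is (1−0.371)·430.8/4 = 67.75 W m^-2.
Equating to εσT⁴ with ε = 0.73: T = (67.75/0.73σ)^(1/4) = 201.1 K.

201 K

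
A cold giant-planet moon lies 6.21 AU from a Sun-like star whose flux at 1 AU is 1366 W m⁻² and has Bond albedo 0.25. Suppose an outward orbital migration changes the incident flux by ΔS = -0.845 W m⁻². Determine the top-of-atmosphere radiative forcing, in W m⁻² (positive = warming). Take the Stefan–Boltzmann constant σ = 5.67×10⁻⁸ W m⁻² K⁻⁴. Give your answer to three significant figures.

-0.158 W m⁻²

Flux at the orbit: S = 1366/(6.21)² = 35.42 W m⁻².
TOA radiative forcing: ΔF = (1−α)ΔS/4 = 0.75·(-0.845)/4 = -0.1584 W m⁻².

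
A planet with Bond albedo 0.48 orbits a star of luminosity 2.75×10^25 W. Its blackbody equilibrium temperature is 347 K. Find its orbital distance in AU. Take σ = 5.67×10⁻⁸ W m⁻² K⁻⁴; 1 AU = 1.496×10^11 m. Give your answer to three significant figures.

0.124 AU

Required flux: S = 4σT⁴/(1−α) = 6324 W m⁻².
Then d = [L/(4πS)]^(1/2) = 1.860×10^10 m, i.e. 0.1244 AU.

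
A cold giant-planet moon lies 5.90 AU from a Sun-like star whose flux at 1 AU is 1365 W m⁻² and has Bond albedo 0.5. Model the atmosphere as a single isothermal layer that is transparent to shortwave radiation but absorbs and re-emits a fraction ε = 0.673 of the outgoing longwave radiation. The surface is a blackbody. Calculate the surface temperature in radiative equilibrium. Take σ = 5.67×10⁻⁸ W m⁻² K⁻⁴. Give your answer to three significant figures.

107 kelvin

Irradiance scales as 1/d², so S = 1365 W m⁻² × (1/5.90)² = 39.21 W m⁻².
Effective emission temperature (TOA balance): σT_e⁴ = S(1−α)/4 = 4.902 W m⁻² → T_e = 96.42 K.
For a single slab of emissivity ε, T_s⁴ = 2T_e⁴/(2−ε); thus T_s = 96.42·(1.507)^(1/4) = 106.8 K.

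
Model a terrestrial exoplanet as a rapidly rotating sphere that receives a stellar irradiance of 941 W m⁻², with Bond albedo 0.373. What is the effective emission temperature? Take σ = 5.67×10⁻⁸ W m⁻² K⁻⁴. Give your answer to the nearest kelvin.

226 K

Absorbed flux (global mean): S(1−α)/4 = 941.0·0.627/4 = 147.5 W m⁻².
In equilibrium σT⁴ equals this, so T = 225.8 K.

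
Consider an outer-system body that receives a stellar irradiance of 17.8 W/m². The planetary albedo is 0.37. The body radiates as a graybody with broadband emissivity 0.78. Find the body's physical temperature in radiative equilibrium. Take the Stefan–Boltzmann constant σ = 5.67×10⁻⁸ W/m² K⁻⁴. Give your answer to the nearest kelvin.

Absorbed flux (global mean): S(1−α)/4 = 17.80·0.63/4 = 2.804 W/m².
Radiative balance εσT⁴ = 2.804 gives T = [2.804/(0.78·σ)]^(1/4) = 89.23 K.

89 K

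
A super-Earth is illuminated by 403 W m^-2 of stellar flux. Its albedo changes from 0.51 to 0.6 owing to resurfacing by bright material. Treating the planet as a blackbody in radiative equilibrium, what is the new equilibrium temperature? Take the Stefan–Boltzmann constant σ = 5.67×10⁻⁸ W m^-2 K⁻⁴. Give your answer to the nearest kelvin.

T₂ = [S(1−α₂)/(4σ)]^(1/4) = [403.0·0.4/(4σ)]^(1/4) = 163.3 K.

163 K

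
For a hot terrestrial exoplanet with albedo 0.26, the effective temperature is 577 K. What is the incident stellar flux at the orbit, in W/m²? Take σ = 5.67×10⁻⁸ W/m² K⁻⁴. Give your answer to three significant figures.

34000 W/m²

Invert the energy balance for S: S = 4σT⁴/(1−α).
The emitted flux is σT⁴ = 6285 W/m².
So S = 4×6285/(1−0.26) = 33970 W/m².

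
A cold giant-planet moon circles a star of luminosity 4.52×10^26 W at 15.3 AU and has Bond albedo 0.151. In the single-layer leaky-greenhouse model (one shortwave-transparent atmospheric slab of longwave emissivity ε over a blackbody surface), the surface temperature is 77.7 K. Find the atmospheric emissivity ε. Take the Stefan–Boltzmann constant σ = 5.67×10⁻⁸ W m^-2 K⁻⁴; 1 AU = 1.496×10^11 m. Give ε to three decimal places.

d = 15.3 × 1.496×10^11 m = 2.289×10^12 m.
S = L/(4πd²) = 6.866 W m^-2.
First, T_e = [6.866·(1−0.151)/(4σ)]^(1/4) = 71.20 K.
Inverting T_s⁴ = 2T_e⁴/(2−ε): (T_e/T_s)⁴ = 0.7051, so ε = 2(1 − 0.7051) = 0.5898.

0.590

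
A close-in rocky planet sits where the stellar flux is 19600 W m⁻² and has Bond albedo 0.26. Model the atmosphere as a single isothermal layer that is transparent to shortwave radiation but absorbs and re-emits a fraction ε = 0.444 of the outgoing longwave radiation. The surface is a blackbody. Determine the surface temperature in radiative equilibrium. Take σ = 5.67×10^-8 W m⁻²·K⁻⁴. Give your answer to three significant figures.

The planet radiates to space at T_e = [S(1−α)/(4σ)]^(1/4) = 502.9 K.
The surface balance (absorbed SW + ε·downward IR = σT_s⁴) with T_a⁴ = T_s⁴/2 reduces to T_s = T_e·[2/(2−ε)]^¼ = 535.4 K.

535 K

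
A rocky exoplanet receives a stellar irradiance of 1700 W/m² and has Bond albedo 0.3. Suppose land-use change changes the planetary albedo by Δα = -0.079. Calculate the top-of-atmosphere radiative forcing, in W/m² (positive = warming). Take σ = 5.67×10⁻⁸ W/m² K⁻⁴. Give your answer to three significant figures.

33.6 W/m²

The change in absorbed flux is Δ[S(1−α)/4] = −SΔα/4 = 33.58 W/m².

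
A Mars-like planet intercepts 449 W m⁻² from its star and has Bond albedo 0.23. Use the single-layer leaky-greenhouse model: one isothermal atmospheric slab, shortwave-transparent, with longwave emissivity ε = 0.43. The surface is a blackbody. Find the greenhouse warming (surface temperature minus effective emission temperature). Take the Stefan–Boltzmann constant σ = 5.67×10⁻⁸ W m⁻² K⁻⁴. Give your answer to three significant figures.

12.3 K

Effective emission temperature (TOA balance): σT_e⁴ = S(1−α)/4 = 86.43 W m⁻² → T_e = 197.6 K.
For a single slab of emissivity ε, T_s⁴ = 2T_e⁴/(2−ε); thus T_s = 197.6·(1.274)^(1/4) = 209.9 K.
T_s − T_e = 209.9 − 197.6 = 12.33 K.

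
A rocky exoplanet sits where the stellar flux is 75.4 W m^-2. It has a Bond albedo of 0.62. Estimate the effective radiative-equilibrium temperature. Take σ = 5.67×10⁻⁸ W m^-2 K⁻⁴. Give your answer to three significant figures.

106 K

Averaging over the sphere, the absorbed flux is S(1−α)/4 = 7.163 W m^-2.
In equilibrium σT⁴ equals this, so T = 106.0 K.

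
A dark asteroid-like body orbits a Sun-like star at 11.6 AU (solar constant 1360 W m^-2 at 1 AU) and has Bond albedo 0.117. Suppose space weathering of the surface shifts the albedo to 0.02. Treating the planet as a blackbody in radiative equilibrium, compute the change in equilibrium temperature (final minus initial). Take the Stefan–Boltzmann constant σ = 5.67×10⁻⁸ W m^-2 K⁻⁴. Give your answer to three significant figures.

By the inverse-square law, S = 1360/11.6² = 10.11 W m^-2.
Before: T₁ = [10.11·0.883/(4σ)]^(1/4) = 79.20 K.
Final:   T₂ = [S(1−0.02)/(4σ)]^(1/4) = 81.29 K.
ΔT = T₂ − T₁ = 2.091 K.

2.09 K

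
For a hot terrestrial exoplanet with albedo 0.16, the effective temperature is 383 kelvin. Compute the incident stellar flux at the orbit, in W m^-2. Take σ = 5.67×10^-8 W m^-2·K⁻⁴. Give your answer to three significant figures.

From S(1−α)/4 = σT⁴: S = 4σT⁴/(1−α).
The emitted flux is σT⁴ = 1220 W m^-2.
S = 4·1220/0.84 = 5810 W m^-2.

5810 W m^-2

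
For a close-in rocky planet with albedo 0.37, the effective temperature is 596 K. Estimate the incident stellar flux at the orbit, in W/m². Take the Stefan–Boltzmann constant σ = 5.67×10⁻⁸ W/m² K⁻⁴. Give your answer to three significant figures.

Invert the energy balance for S: S = 4σT⁴/(1−α).
σT⁴ = 5.67×10⁻⁸·(596)⁴ = 7154 W/m².
S = 4·7154/0.63 = 45420 W/m².

45400 W/m²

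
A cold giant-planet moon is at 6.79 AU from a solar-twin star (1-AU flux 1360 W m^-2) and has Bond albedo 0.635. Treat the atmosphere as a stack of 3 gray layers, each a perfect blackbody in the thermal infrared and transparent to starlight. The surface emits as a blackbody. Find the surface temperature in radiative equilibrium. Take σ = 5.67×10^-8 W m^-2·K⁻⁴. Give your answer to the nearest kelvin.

By the inverse-square law, S = 1360/6.79² = 29.50 W m^-2.
Top-of-atmosphere balance: σT_e⁴ = S(1−α)/4 = 2.692 W m^-2 → T_e = 83.01 K.
With N = 3 opaque layers, T_s = (N+1)^(1/4)·T_e = 4^(1/4)·83.01 = 117.4 K.

117 K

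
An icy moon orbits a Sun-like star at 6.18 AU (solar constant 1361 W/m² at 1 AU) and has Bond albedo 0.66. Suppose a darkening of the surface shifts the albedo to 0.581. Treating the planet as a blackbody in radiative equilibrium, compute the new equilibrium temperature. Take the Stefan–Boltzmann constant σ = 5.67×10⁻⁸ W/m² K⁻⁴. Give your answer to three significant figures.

90.1 kelvin

Flux at the orbit: S = 1361/(6.18)² = 35.64 W/m².
With the new albedo, S(1−α₂)/4 = 3.733 W/m², so T₂ = 90.08 K.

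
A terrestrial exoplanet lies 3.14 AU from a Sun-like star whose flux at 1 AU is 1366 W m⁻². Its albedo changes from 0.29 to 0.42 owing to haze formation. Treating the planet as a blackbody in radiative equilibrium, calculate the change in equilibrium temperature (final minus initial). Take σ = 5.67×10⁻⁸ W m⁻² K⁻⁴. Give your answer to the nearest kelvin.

Irradiance scales as 1/d², so S = 1366 W m⁻² × (1/3.14)² = 138.5 W m⁻².
With α = 0.29, T₁ = 144.3 K.
Final:   T₂ = [S(1−0.42)/(4σ)]^(1/4) = 137.2 K.
ΔT = T₂ − T₁ = -7.115 K.

-7 K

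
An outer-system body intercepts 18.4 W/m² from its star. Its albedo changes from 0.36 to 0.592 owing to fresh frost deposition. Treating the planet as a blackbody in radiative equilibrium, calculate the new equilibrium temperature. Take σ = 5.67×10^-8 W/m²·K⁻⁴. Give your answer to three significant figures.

T₂ = [S(1−α₂)/(4σ)]^(1/4) = [18.40·0.408/(4σ)]^(1/4) = 75.85 K.

75.9 K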